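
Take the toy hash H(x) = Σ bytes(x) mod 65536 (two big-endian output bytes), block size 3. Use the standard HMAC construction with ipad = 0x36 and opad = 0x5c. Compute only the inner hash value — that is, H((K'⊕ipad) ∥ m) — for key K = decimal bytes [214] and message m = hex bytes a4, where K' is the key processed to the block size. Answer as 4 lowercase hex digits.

01f0

Key decimal bytes [214] = d6 is 1 byte ≤ B = 3; zero-pad to 3 bytes: K' = d6 00 00.
K' ⊕ ipad = e0 36 36.
Inner input = e0 36 36 ∥ a4.
Inner hash: sum = 224+54+54+164 = 496 → 01 f0.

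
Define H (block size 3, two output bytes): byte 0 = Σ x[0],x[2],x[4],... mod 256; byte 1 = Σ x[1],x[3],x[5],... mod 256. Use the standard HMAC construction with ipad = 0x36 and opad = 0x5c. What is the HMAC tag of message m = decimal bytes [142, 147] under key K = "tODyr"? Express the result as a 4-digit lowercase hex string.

Key "tODyr" = 74 4f 44 79 72 is 5 bytes > B = 3, so hash it first: H(key) = 2a c8, then zero-pad to 3 bytes: K' = 2a c8 00.
K' ⊕ ipad = 1c fe 36.  K' ⊕ opad = 76 94 5c.
Inner input = (K'⊕ipad) ∥ m = 1c fe 36 ∥ 8e 93.
Inner hash: even-index sum = 229 mod 256 = 229; odd-index sum = 396 mod 256 = 140 → e5 8c.
Outer input = (K'⊕opad) ∥ inner = 76 94 5c ∥ e5 8c.
Outer hash (tag): even-index sum = 350 mod 256 = 94; odd-index sum = 377 mod 256 = 121 → 5e 79.

5e79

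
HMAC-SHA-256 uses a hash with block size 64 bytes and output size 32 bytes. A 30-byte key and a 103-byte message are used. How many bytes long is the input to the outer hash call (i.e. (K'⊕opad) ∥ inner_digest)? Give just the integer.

96

Key is 30 ≤ 64 bytes, zero-padded: |K'| = 64.
Outer input = (K'⊕opad) ∥ H(inner) → 64 + 32 = 96 bytes.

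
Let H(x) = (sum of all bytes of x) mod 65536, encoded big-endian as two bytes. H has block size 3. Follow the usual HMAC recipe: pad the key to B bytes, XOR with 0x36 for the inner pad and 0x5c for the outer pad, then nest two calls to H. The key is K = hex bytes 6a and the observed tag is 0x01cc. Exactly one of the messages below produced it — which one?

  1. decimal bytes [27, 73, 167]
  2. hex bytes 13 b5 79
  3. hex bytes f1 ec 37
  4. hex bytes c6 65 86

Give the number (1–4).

3

Key hex bytes 6a is 1 byte ≤ B = 3; zero-pad to 3 bytes: K' = 6a 00 00.
K' ⊕ ipad = 5c 36 36; K' ⊕ opad = 36 5c 5c.
m1: inner = H(5c 36 36 1b 49 a7) = 01 d3; tag = H(36 5c 5c 01 d3) = 01c2
m2: inner = H(5c 36 36 13 b5 79) = 02 09; tag = H(36 5c 5c 02 09) = 00f9
m3: inner = H(5c 36 36 f1 ec 37) = 02 dc; tag = H(36 5c 5c 02 dc) = 01cc ← matches
m4: inner = H(5c 36 36 c6 65 86) = 02 79; tag = H(36 5c 5c 02 79) = 0169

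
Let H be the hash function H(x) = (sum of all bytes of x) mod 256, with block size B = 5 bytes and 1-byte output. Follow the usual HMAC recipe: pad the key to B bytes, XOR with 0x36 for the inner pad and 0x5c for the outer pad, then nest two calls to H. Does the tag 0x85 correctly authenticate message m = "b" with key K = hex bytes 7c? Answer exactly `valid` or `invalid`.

invalid

Key hex bytes 7c is 1 byte ≤ B = 5; zero-pad to 5 bytes: K' = 7c 00 00 00 00.
K' ⊕ ipad = 4a 36 36 36 36; K' ⊕ opad = 20 5c 5c 5c 5c.
Inner hash: sum = 74+54+54+54+54+98 = 388; mod 256 = 132 → 84.
Outer hash (recomputed tag): sum = 32+92+92+92+92+132 = 532; mod 256 = 20 → 14.
Recomputed tag = 14; claimed = 85 → mismatch.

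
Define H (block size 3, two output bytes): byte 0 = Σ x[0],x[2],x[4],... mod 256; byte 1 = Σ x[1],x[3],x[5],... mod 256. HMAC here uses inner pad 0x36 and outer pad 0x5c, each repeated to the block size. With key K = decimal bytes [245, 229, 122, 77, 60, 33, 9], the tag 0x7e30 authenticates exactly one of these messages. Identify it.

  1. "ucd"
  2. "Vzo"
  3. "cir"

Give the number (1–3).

3

Key decimal bytes [245, 229, 122, 77, 60, 33, 9] = f5 e5 7a 4d 3c 21 09 is 7 bytes > B = 3, so hash it first: H(key) = b4 53, then zero-pad to 3 bytes: K' = b4 53 00.
K' ⊕ ipad = 82 65 36; K' ⊕ opad = e8 0f 5c.
m1: inner = H(82 65 36 75 63 64) = 1b 3e; tag = H(e8 0f 5c 1b 3e) = 822a
m2: inner = H(82 65 36 56 7a 6f) = 32 2a; tag = H(e8 0f 5c 32 2a) = 6e41
m3: inner = H(82 65 36 63 69 72) = 21 3a; tag = H(e8 0f 5c 21 3a) = 7e30 ← matches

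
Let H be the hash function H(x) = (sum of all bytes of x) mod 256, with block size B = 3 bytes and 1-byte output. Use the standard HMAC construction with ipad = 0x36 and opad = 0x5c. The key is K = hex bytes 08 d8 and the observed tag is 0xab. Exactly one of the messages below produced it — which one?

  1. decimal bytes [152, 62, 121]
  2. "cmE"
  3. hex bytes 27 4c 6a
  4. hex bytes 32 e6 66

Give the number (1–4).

2

Key hex bytes 08 d8 is 2 bytes ≤ B = 3; zero-pad to 3 bytes: K' = 08 d8 00.
K' ⊕ ipad = 3e ee 36; K' ⊕ opad = 54 84 5c.
m1: inner = H(3e ee 36 98 3e 79) = b1; tag = H(54 84 5c b1) = e5
m2: inner = H(3e ee 36 63 6d 45) = 77; tag = H(54 84 5c 77) = ab ← matches
m3: inner = H(3e ee 36 27 4c 6a) = 3f; tag = H(54 84 5c 3f) = 73
m4: inner = H(3e ee 36 32 e6 66) = e0; tag = H(54 84 5c e0) = 14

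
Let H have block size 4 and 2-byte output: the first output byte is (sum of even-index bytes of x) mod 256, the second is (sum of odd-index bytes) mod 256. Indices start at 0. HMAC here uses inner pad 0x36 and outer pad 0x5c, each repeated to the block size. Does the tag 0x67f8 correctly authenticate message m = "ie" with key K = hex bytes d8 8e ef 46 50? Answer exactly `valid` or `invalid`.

Key hex bytes d8 8e ef 46 50 is 5 bytes > B = 4, so hash it first: H(key) = 17 d4, then zero-pad to 4 bytes: K' = 17 d4 00 00.
K' ⊕ ipad = 21 e2 36 36; K' ⊕ opad = 4b 88 5c 5c.
Inner hash: even-index sum = 192 mod 256 = 192; odd-index sum = 381 mod 256 = 125 → c0 7d.
Outer hash (recomputed tag): even-index sum = 359 mod 256 = 103; odd-index sum = 353 mod 256 = 97 → 67 61.
Recomputed tag = 6761; claimed = 67f8 → mismatch.

invalid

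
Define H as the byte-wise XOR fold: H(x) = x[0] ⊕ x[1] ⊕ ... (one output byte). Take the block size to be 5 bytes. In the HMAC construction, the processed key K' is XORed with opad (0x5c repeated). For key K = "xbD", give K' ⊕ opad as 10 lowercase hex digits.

243e185c5c

Key "xbD" = 78 62 44 is 3 bytes ≤ B = 5; zero-pad to 5 bytes: K' = 78 62 44 00 00.
XOR each byte with 0x5c: 78⊕5c=24, 62⊕5c=3e, 44⊕5c=18, 00⊕5c=5c, 00⊕5c=5c.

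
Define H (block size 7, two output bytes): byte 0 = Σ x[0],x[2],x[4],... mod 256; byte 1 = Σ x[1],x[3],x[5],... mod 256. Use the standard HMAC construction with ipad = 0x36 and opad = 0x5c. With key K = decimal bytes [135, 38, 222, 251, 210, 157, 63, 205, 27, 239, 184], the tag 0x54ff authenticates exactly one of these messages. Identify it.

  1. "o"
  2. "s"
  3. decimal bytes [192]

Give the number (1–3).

2

Key decimal bytes [135, 38, 222, 251, 210, 157, 63, 205, 27, 239, 184] = 87 26 de fb d2 9d 3f cd 1b ef b8 is 11 bytes > B = 7, so hash it first: H(key) = 49 7a, then zero-pad to 7 bytes: K' = 49 7a 00 00 00 00 00.
K' ⊕ ipad = 7f 4c 36 36 36 36 36; K' ⊕ opad = 15 26 5c 5c 5c 5c 5c.
m1: inner = H(7f 4c 36 36 36 36 36 6f) = 21 27; tag = H(15 26 5c 5c 5c 5c 5c 21 27) = 50ff
m2: inner = H(7f 4c 36 36 36 36 36 73) = 21 2b; tag = H(15 26 5c 5c 5c 5c 5c 21 2b) = 54ff ← matches
m3: inner = H(7f 4c 36 36 36 36 36 c0) = 21 78; tag = H(15 26 5c 5c 5c 5c 5c 21 78) = a1ff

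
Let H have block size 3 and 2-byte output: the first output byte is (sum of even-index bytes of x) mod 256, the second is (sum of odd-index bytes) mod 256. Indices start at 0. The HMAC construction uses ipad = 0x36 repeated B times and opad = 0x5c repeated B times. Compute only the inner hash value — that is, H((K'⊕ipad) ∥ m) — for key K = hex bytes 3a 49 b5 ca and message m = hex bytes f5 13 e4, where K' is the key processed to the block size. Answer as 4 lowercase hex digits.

22fe

Key hex bytes 3a 49 b5 ca is 4 bytes > B = 3, so hash it first: H(key) = ef 13, then zero-pad to 3 bytes: K' = ef 13 00.
K' ⊕ ipad = d9 25 36.
Inner input = d9 25 36 ∥ f5 13 e4.
Inner hash: even-index sum = 290 mod 256 = 34; odd-index sum = 510 mod 256 = 254 → 22 fe.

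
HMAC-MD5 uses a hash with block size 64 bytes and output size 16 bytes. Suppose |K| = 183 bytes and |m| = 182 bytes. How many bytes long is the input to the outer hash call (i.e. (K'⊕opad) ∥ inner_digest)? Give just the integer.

Key is 183 > 64 bytes, so it is hashed to 16 bytes then zero-padded to 64: |K'| = 64.
Outer input = (K'⊕opad) ∥ H(inner) → 64 + 16 = 80 bytes.

80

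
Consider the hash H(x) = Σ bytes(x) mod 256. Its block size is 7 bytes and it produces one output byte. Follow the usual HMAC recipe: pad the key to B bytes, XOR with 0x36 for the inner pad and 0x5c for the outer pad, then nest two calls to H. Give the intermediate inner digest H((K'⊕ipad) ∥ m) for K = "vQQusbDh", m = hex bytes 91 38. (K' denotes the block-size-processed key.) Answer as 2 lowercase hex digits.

45

Key "vQQusbDh" = 76 51 51 75 73 62 44 68 is 8 bytes > B = 7, so hash it first: H(key) = 0e, then zero-pad to 7 bytes: K' = 0e 00 00 00 00 00 00.
K' ⊕ ipad = 38 36 36 36 36 36 36.
Inner input = 38 36 36 36 36 36 36 ∥ 91 38.
Inner hash: sum = 56+54+54+54+54+54+54+145+56 = 581; mod 256 = 69 → 45.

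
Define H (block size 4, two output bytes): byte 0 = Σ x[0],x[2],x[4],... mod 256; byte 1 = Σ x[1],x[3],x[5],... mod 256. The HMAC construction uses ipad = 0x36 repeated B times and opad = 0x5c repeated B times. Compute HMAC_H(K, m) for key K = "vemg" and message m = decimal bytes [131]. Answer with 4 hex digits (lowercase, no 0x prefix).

7918

Key "vemg" = 76 65 6d 67 is exactly B = 4 bytes: K' = 76 65 6d 67.
K' ⊕ ipad = 40 53 5b 51.  K' ⊕ opad = 2a 39 31 3b.
Inner input = (K'⊕ipad) ∥ m = 40 53 5b 51 ∥ 83.
Inner hash: even-index sum = 286 mod 256 = 30; odd-index sum = 164 mod 256 = 164 → 1e a4.
Outer input = (K'⊕opad) ∥ inner = 2a 39 31 3b ∥ 1e a4.
Outer hash (tag): even-index sum = 121 mod 256 = 121; odd-index sum = 280 mod 256 = 24 → 79 18.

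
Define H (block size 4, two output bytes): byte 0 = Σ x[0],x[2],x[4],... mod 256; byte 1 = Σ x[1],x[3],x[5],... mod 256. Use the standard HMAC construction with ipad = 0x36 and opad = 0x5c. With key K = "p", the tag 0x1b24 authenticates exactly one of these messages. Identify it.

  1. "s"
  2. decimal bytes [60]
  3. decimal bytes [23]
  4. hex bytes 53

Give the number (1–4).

3

Key "p" = 70 is 1 byte ≤ B = 4; zero-pad to 4 bytes: K' = 70 00 00 00.
K' ⊕ ipad = 46 36 36 36; K' ⊕ opad = 2c 5c 5c 5c.
m1: inner = H(46 36 36 36 73) = ef 6c; tag = H(2c 5c 5c 5c ef 6c) = 7724
m2: inner = H(46 36 36 36 3c) = b8 6c; tag = H(2c 5c 5c 5c b8 6c) = 4024
m3: inner = H(46 36 36 36 17) = 93 6c; tag = H(2c 5c 5c 5c 93 6c) = 1b24 ← matches
m4: inner = H(46 36 36 36 53) = cf 6c; tag = H(2c 5c 5c 5c cf 6c) = 5724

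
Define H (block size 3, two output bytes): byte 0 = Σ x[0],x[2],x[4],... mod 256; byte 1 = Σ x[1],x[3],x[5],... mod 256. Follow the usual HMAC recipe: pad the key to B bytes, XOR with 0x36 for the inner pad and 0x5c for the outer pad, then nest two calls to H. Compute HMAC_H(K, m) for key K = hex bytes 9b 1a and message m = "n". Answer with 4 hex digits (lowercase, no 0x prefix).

bd29

Key hex bytes 9b 1a is 2 bytes ≤ B = 3; zero-pad to 3 bytes: K' = 9b 1a 00.
K' ⊕ ipad = ad 2c 36.  K' ⊕ opad = c7 46 5c.
Inner input = (K'⊕ipad) ∥ m = ad 2c 36 ∥ 6e.
Inner hash: even-index sum = 227 mod 256 = 227; odd-index sum = 154 mod 256 = 154 → e3 9a.
Outer input = (K'⊕opad) ∥ inner = c7 46 5c ∥ e3 9a.
Outer hash (tag): even-index sum = 445 mod 256 = 189; odd-index sum = 297 mod 256 = 41 → bd 29.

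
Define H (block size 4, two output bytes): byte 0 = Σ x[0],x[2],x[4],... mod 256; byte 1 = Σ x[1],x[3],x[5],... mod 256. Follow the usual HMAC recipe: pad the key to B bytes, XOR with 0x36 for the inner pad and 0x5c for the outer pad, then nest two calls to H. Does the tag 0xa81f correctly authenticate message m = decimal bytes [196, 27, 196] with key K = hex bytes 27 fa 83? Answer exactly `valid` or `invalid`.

valid

Key hex bytes 27 fa 83 is 3 bytes ≤ B = 4; zero-pad to 4 bytes: K' = 27 fa 83 00.
K' ⊕ ipad = 11 cc b5 36; K' ⊕ opad = 7b a6 df 5c.
Inner hash: even-index sum = 590 mod 256 = 78; odd-index sum = 285 mod 256 = 29 → 4e 1d.
Outer hash (recomputed tag): even-index sum = 424 mod 256 = 168; odd-index sum = 287 mod 256 = 31 → a8 1f.
Recomputed tag = a81f; claimed = a81f → match.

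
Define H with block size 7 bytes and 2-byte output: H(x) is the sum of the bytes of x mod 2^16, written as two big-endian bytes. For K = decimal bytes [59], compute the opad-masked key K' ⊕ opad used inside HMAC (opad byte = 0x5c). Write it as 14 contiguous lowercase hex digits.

675c5c5c5c5c5c

Key decimal bytes [59] = 3b is 1 byte ≤ B = 7; zero-pad to 7 bytes: K' = 3b 00 00 00 00 00 00.
XOR each byte with 0x5c: 3b⊕5c=67, 00⊕5c=5c, 00⊕5c=5c, 00⊕5c=5c, 00⊕5c=5c, 00⊕5c=5c, 00⊕5c=5c.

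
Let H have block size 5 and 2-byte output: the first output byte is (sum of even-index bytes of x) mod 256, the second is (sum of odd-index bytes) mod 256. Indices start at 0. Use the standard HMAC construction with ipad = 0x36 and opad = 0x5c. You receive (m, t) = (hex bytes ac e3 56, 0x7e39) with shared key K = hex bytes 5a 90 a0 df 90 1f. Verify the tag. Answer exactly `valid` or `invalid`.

Key hex bytes 5a 90 a0 df 90 1f is 6 bytes > B = 5, so hash it first: H(key) = 8a 8e, then zero-pad to 5 bytes: K' = 8a 8e 00 00 00.
K' ⊕ ipad = bc b8 36 36 36; K' ⊕ opad = d6 d2 5c 5c 5c.
Inner hash: even-index sum = 523 mod 256 = 11; odd-index sum = 496 mod 256 = 240 → 0b f0.
Outer hash (recomputed tag): even-index sum = 638 mod 256 = 126; odd-index sum = 313 mod 256 = 57 → 7e 39.
Recomputed tag = 7e39; claimed = 7e39 → match.

valid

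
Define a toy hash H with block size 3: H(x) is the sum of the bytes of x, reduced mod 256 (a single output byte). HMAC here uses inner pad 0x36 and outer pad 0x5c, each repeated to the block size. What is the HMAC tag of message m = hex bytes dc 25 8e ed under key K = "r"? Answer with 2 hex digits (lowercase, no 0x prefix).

Key "r" = 72 is 1 byte ≤ B = 3; zero-pad to 3 bytes: K' = 72 00 00.
K' ⊕ ipad = 44 36 36.  K' ⊕ opad = 2e 5c 5c.
Inner input = (K'⊕ipad) ∥ m = 44 36 36 ∥ dc 25 8e ed.
Inner hash: sum = 68+54+54+220+37+142+237 = 812; mod 256 = 44 → 2c.
Outer input = (K'⊕opad) ∥ inner = 2e 5c 5c ∥ 2c.
Outer hash (tag): sum = 46+92+92+44 = 274; mod 256 = 18 → 12.

12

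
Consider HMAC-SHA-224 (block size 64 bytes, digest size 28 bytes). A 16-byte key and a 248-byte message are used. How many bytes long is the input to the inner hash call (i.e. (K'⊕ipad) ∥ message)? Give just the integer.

312

Key is 16 ≤ 64 bytes, zero-padded: |K'| = 64.
Inner input = (K'⊕ipad) ∥ m → 64 + 248 = 312 bytes.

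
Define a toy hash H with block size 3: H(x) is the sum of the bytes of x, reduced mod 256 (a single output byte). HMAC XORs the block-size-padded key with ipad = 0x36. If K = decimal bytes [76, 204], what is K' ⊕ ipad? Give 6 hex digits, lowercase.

Key decimal bytes [76, 204] = 4c cc is 2 bytes ≤ B = 3; zero-pad to 3 bytes: K' = 4c cc 00.
XOR each byte with 0x36: 4c⊕36=7a, cc⊕36=fa, 00⊕36=36.

7afa36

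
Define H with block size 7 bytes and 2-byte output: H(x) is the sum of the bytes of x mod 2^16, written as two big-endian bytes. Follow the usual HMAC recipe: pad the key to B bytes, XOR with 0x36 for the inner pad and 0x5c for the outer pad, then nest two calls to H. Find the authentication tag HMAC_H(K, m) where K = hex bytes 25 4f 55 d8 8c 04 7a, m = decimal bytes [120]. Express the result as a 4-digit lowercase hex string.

02f7

Key hex bytes 25 4f 55 d8 8c 04 7a is exactly B = 7 bytes: K' = 25 4f 55 d8 8c 04 7a.
K' ⊕ ipad = 13 79 63 ee ba 32 4c.  K' ⊕ opad = 79 13 09 84 d0 58 26.
Inner input = (K'⊕ipad) ∥ m = 13 79 63 ee ba 32 4c ∥ 78.
Inner hash: sum = 19+121+99+238+186+50+76+120 = 909 → 03 8d.
Outer input = (K'⊕opad) ∥ inner = 79 13 09 84 d0 58 26 ∥ 03 8d.
Outer hash (tag): sum = 121+19+9+132+208+88+38+3+141 = 759 → 02 f7.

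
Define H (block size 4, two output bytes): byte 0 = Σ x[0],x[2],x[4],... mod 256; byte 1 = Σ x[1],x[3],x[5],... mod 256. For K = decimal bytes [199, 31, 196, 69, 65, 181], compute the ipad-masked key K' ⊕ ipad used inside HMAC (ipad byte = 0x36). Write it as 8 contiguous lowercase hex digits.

fa2f3636

Key decimal bytes [199, 31, 196, 69, 65, 181] = c7 1f c4 45 41 b5 is 6 bytes > B = 4, so hash it first: H(key) = cc 19, then zero-pad to 4 bytes: K' = cc 19 00 00.
XOR each byte with 0x36: cc⊕36=fa, 19⊕36=2f, 00⊕36=36, 00⊕36=36.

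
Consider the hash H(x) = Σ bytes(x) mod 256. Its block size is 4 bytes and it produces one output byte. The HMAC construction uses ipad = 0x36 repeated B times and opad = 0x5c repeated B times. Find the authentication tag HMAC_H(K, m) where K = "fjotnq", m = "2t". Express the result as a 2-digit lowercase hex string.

Key "fjotnq" = 66 6a 6f 74 6e 71 is 6 bytes > B = 4, so hash it first: H(key) = 92, then zero-pad to 4 bytes: K' = 92 00 00 00.
K' ⊕ ipad = a4 36 36 36.  K' ⊕ opad = ce 5c 5c 5c.
Inner input = (K'⊕ipad) ∥ m = a4 36 36 36 ∥ 32 74.
Inner hash: sum = 164+54+54+54+50+116 = 492; mod 256 = 236 → ec.
Outer input = (K'⊕opad) ∥ inner = ce 5c 5c 5c ∥ ec.
Outer hash (tag): sum = 206+92+92+92+236 = 718; mod 256 = 206 → ce.

ce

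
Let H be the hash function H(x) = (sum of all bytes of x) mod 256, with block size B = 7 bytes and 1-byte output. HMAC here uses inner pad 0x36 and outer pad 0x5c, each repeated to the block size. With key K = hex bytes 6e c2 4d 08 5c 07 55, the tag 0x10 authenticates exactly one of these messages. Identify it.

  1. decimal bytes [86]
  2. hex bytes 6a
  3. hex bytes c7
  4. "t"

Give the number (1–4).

4

Key hex bytes 6e c2 4d 08 5c 07 55 is exactly B = 7 bytes: K' = 6e c2 4d 08 5c 07 55.
K' ⊕ ipad = 58 f4 7b 3e 6a 31 63; K' ⊕ opad = 32 9e 11 54 00 5b 09.
m1: inner = H(58 f4 7b 3e 6a 31 63 56) = 59; tag = H(32 9e 11 54 00 5b 09 59) = f2
m2: inner = H(58 f4 7b 3e 6a 31 63 6a) = 6d; tag = H(32 9e 11 54 00 5b 09 6d) = 06
m3: inner = H(58 f4 7b 3e 6a 31 63 c7) = ca; tag = H(32 9e 11 54 00 5b 09 ca) = 63
m4: inner = H(58 f4 7b 3e 6a 31 63 74) = 77; tag = H(32 9e 11 54 00 5b 09 77) = 10 ← matches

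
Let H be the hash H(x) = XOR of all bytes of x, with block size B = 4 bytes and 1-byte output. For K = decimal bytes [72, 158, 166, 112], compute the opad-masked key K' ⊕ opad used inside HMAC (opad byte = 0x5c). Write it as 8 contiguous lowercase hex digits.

Key decimal bytes [72, 158, 166, 112] = 48 9e a6 70 is exactly B = 4 bytes: K' = 48 9e a6 70.
XOR each byte with 0x5c: 48⊕5c=14, 9e⊕5c=c2, a6⊕5c=fa, 70⊕5c=2c.

14c2fa2c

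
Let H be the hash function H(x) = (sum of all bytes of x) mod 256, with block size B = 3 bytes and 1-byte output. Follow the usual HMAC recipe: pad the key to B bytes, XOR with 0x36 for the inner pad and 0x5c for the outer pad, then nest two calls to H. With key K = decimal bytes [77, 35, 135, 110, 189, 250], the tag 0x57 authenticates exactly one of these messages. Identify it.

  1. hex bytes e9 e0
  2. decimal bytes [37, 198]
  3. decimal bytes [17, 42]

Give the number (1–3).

1

Key decimal bytes [77, 35, 135, 110, 189, 250] = 4d 23 87 6e bd fa is 6 bytes > B = 3, so hash it first: H(key) = 1c, then zero-pad to 3 bytes: K' = 1c 00 00.
K' ⊕ ipad = 2a 36 36; K' ⊕ opad = 40 5c 5c.
m1: inner = H(2a 36 36 e9 e0) = 5f; tag = H(40 5c 5c 5f) = 57 ← matches
m2: inner = H(2a 36 36 25 c6) = 81; tag = H(40 5c 5c 81) = 79
m3: inner = H(2a 36 36 11 2a) = d1; tag = H(40 5c 5c d1) = c9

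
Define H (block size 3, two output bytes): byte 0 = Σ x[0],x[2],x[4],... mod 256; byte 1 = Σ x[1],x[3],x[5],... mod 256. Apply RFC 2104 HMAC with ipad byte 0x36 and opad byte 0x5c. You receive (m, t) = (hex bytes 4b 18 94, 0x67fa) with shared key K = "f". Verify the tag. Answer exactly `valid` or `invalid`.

invalid

Key "f" = 66 is 1 byte ≤ B = 3; zero-pad to 3 bytes: K' = 66 00 00.
K' ⊕ ipad = 50 36 36; K' ⊕ opad = 3a 5c 5c.
Inner hash: even-index sum = 158 mod 256 = 158; odd-index sum = 277 mod 256 = 21 → 9e 15.
Outer hash (recomputed tag): even-index sum = 171 mod 256 = 171; odd-index sum = 250 mod 256 = 250 → ab fa.
Recomputed tag = abfa; claimed = 67fa → mismatch.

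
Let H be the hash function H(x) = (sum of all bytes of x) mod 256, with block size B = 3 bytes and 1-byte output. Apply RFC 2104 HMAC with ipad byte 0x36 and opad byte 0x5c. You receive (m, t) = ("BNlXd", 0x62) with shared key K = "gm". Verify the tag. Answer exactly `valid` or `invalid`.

Key "gm" = 67 6d is 2 bytes ≤ B = 3; zero-pad to 3 bytes: K' = 67 6d 00.
K' ⊕ ipad = 51 5b 36; K' ⊕ opad = 3b 31 5c.
Inner hash: sum = 81+91+54+66+78+108+88+100 = 666; mod 256 = 154 → 9a.
Outer hash (recomputed tag): sum = 59+49+92+154 = 354; mod 256 = 98 → 62.
Recomputed tag = 62; claimed = 62 → match.

valid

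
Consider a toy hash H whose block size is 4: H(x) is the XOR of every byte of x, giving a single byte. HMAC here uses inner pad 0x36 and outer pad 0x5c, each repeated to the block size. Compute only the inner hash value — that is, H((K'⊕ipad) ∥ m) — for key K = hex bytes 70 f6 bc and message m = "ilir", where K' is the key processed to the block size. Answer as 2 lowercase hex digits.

Key hex bytes 70 f6 bc is 3 bytes ≤ B = 4; zero-pad to 4 bytes: K' = 70 f6 bc 00.
K' ⊕ ipad = 46 c0 8a 36.
Inner input = 46 c0 8a 36 ∥ 69 6c 69 72.
Inner hash: XOR 46⊕c0⊕8a⊕36⊕69⊕6c⊕69⊕72 = 24.

24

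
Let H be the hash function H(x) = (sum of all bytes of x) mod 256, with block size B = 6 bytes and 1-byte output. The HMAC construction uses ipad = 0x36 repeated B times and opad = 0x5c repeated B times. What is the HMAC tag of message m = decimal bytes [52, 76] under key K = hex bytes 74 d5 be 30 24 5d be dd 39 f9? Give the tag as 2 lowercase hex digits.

Key hex bytes 74 d5 be 30 24 5d be dd 39 f9 is 10 bytes > B = 6, so hash it first: H(key) = 85, then zero-pad to 6 bytes: K' = 85 00 00 00 00 00.
K' ⊕ ipad = b3 36 36 36 36 36.  K' ⊕ opad = d9 5c 5c 5c 5c 5c.
Inner input = (K'⊕ipad) ∥ m = b3 36 36 36 36 36 ∥ 34 4c.
Inner hash: sum = 179+54+54+54+54+54+52+76 = 577; mod 256 = 65 → 41.
Outer input = (K'⊕opad) ∥ inner = d9 5c 5c 5c 5c 5c ∥ 41.
Outer hash (tag): sum = 217+92+92+92+92+92+65 = 742; mod 256 = 230 → e6.

e6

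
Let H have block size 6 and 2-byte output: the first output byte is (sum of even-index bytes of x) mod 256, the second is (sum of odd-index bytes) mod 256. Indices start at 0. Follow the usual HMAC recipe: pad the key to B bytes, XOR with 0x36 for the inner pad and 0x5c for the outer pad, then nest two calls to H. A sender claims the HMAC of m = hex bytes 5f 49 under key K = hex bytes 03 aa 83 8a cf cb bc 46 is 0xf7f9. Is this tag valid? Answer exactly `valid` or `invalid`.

Key hex bytes 03 aa 83 8a cf cb bc 46 is 8 bytes > B = 6, so hash it first: H(key) = 11 45, then zero-pad to 6 bytes: K' = 11 45 00 00 00 00.
K' ⊕ ipad = 27 73 36 36 36 36; K' ⊕ opad = 4d 19 5c 5c 5c 5c.
Inner hash: even-index sum = 242 mod 256 = 242; odd-index sum = 296 mod 256 = 40 → f2 28.
Outer hash (recomputed tag): even-index sum = 503 mod 256 = 247; odd-index sum = 249 mod 256 = 249 → f7 f9.
Recomputed tag = f7f9; claimed = f7f9 → match.

valid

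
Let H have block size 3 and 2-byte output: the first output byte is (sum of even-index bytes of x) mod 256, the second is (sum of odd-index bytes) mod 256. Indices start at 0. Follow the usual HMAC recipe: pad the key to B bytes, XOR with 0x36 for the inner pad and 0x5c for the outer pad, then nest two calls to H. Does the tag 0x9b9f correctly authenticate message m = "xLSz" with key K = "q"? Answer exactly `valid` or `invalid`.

invalid

Key "q" = 71 is 1 byte ≤ B = 3; zero-pad to 3 bytes: K' = 71 00 00.
K' ⊕ ipad = 47 36 36; K' ⊕ opad = 2d 5c 5c.
Inner hash: even-index sum = 323 mod 256 = 67; odd-index sum = 257 mod 256 = 1 → 43 01.
Outer hash (recomputed tag): even-index sum = 138 mod 256 = 138; odd-index sum = 159 mod 256 = 159 → 8a 9f.
Recomputed tag = 8a9f; claimed = 9b9f → mismatch.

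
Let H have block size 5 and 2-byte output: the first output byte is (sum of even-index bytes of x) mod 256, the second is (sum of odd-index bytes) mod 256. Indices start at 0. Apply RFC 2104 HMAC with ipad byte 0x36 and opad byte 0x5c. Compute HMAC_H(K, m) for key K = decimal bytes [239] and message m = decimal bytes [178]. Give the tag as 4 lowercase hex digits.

89fd

Key decimal bytes [239] = ef is 1 byte ≤ B = 5; zero-pad to 5 bytes: K' = ef 00 00 00 00.
K' ⊕ ipad = d9 36 36 36 36.  K' ⊕ opad = b3 5c 5c 5c 5c.
Inner input = (K'⊕ipad) ∥ m = d9 36 36 36 36 ∥ b2.
Inner hash: even-index sum = 325 mod 256 = 69; odd-index sum = 286 mod 256 = 30 → 45 1e.
Outer input = (K'⊕opad) ∥ inner = b3 5c 5c 5c 5c ∥ 45 1e.
Outer hash (tag): even-index sum = 393 mod 256 = 137; odd-index sum = 253 mod 256 = 253 → 89 fd.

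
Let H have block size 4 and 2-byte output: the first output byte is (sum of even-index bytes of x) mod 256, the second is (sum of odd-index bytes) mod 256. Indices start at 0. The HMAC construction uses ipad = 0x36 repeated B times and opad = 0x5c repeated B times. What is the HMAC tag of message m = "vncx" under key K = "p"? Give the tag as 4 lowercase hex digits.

dd0a

Key "p" = 70 is 1 byte ≤ B = 4; zero-pad to 4 bytes: K' = 70 00 00 00.
K' ⊕ ipad = 46 36 36 36.  K' ⊕ opad = 2c 5c 5c 5c.
Inner input = (K'⊕ipad) ∥ m = 46 36 36 36 ∥ 76 6e 63 78.
Inner hash: even-index sum = 341 mod 256 = 85; odd-index sum = 338 mod 256 = 82 → 55 52.
Outer input = (K'⊕opad) ∥ inner = 2c 5c 5c 5c ∥ 55 52.
Outer hash (tag): even-index sum = 221 mod 256 = 221; odd-index sum = 266 mod 256 = 10 → dd 0a.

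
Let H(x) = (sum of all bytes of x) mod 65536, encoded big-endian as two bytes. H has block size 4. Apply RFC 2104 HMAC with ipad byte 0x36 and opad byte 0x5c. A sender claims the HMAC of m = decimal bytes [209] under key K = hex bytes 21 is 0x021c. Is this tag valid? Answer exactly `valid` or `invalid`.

Key hex bytes 21 is 1 byte ≤ B = 4; zero-pad to 4 bytes: K' = 21 00 00 00.
K' ⊕ ipad = 17 36 36 36; K' ⊕ opad = 7d 5c 5c 5c.
Inner hash: sum = 23+54+54+54+209 = 394 → 01 8a.
Outer hash (recomputed tag): sum = 125+92+92+92+1+138 = 540 → 02 1c.
Recomputed tag = 021c; claimed = 021c → match.

valid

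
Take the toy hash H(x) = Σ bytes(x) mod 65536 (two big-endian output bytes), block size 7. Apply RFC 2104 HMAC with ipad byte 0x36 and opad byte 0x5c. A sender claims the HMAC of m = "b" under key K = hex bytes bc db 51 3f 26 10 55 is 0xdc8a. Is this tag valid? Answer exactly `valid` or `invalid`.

Key hex bytes bc db 51 3f 26 10 55 is exactly B = 7 bytes: K' = bc db 51 3f 26 10 55.
K' ⊕ ipad = 8a ed 67 09 10 26 63; K' ⊕ opad = e0 87 0d 63 7a 4c 09.
Inner hash: sum = 138+237+103+9+16+38+99+98 = 738 → 02 e2.
Outer hash (recomputed tag): sum = 224+135+13+99+122+76+9+2+226 = 906 → 03 8a.
Recomputed tag = 038a; claimed = dc8a → mismatch.

invalid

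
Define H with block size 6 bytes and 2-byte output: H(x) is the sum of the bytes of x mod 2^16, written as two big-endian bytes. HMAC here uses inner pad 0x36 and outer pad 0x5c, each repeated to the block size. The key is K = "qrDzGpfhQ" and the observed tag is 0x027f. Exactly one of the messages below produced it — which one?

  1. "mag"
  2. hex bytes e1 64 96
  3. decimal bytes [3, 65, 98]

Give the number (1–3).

Key "qrDzGpfhQ" = 71 72 44 7a 47 70 66 68 51 is 9 bytes > B = 6, so hash it first: H(key) = 03 77, then zero-pad to 6 bytes: K' = 03 77 00 00 00 00.
K' ⊕ ipad = 35 41 36 36 36 36; K' ⊕ opad = 5f 2b 5c 5c 5c 5c.
m1: inner = H(35 41 36 36 36 36 6d 61 67) = 02 83; tag = H(5f 2b 5c 5c 5c 5c 02 83) = 027f ← matches
m2: inner = H(35 41 36 36 36 36 e1 64 96) = 03 29; tag = H(5f 2b 5c 5c 5c 5c 03 29) = 0226
m3: inner = H(35 41 36 36 36 36 03 41 62) = 01 f4; tag = H(5f 2b 5c 5c 5c 5c 01 f4) = 02ef

1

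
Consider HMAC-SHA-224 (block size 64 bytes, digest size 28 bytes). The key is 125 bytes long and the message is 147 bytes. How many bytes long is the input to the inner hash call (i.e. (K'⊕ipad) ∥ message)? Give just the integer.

Key is 125 > 64 bytes, so it is hashed to 28 bytes then zero-padded to 64: |K'| = 64.
Inner input = (K'⊕ipad) ∥ m → 64 + 147 = 211 bytes.

211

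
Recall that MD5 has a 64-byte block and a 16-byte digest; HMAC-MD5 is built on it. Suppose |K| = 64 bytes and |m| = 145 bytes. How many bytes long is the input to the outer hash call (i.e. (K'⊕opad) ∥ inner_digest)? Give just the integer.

Key is 64 ≤ 64 bytes, zero-padded: |K'| = 64.
Outer input = (K'⊕opad) ∥ H(inner) → 64 + 16 = 80 bytes.

80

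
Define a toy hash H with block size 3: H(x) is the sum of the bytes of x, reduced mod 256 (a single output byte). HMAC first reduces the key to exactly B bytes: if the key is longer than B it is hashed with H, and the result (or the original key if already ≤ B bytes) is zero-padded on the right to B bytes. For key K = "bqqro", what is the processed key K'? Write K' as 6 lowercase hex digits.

250000

|K| = 5 > B = 3, so first hash the key.
H(K): sum = 98+113+113+114+111 = 549; mod 256 = 37 → 25.
Zero-pad H(K) = 25 to 3 bytes: K' = 25 00 00.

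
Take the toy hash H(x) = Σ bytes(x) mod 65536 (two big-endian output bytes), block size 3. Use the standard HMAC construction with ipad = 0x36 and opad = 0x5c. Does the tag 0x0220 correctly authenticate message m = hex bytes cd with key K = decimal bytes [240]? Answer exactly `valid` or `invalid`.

Key decimal bytes [240] = f0 is 1 byte ≤ B = 3; zero-pad to 3 bytes: K' = f0 00 00.
K' ⊕ ipad = c6 36 36; K' ⊕ opad = ac 5c 5c.
Inner hash: sum = 198+54+54+205 = 511 → 01 ff.
Outer hash (recomputed tag): sum = 172+92+92+1+255 = 612 → 02 64.
Recomputed tag = 0264; claimed = 0220 → mismatch.

invalid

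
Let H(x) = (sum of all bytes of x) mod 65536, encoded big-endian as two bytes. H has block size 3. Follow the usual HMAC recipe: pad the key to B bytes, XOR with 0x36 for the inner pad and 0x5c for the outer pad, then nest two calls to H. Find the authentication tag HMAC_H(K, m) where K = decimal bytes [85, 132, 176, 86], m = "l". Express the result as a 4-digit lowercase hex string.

01ff

Key decimal bytes [85, 132, 176, 86] = 55 84 b0 56 is 4 bytes > B = 3, so hash it first: H(key) = 01 df, then zero-pad to 3 bytes: K' = 01 df 00.
K' ⊕ ipad = 37 e9 36.  K' ⊕ opad = 5d 83 5c.
Inner input = (K'⊕ipad) ∥ m = 37 e9 36 ∥ 6c.
Inner hash: sum = 55+233+54+108 = 450 → 01 c2.
Outer input = (K'⊕opad) ∥ inner = 5d 83 5c ∥ 01 c2.
Outer hash (tag): sum = 93+131+92+1+194 = 511 → 01 ff.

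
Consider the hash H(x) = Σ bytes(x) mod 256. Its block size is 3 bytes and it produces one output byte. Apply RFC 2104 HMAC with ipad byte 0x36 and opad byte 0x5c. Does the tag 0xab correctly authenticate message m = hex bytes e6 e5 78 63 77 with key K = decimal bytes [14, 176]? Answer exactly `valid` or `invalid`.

valid

Key decimal bytes [14, 176] = 0e b0 is 2 bytes ≤ B = 3; zero-pad to 3 bytes: K' = 0e b0 00.
K' ⊕ ipad = 38 86 36; K' ⊕ opad = 52 ec 5c.
Inner hash: sum = 56+134+54+230+229+120+99+119 = 1041; mod 256 = 17 → 11.
Outer hash (recomputed tag): sum = 82+236+92+17 = 427; mod 256 = 171 → ab.
Recomputed tag = ab; claimed = ab → match.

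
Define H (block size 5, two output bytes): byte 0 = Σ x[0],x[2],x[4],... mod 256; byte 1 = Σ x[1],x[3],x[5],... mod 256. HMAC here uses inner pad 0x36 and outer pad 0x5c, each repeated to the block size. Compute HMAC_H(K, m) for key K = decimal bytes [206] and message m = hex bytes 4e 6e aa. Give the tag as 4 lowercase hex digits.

Key decimal bytes [206] = ce is 1 byte ≤ B = 5; zero-pad to 5 bytes: K' = ce 00 00 00 00.
K' ⊕ ipad = f8 36 36 36 36.  K' ⊕ opad = 92 5c 5c 5c 5c.
Inner input = (K'⊕ipad) ∥ m = f8 36 36 36 36 ∥ 4e 6e aa.
Inner hash: even-index sum = 466 mod 256 = 210; odd-index sum = 356 mod 256 = 100 → d2 64.
Outer input = (K'⊕opad) ∥ inner = 92 5c 5c 5c 5c ∥ d2 64.
Outer hash (tag): even-index sum = 430 mod 256 = 174; odd-index sum = 394 mod 256 = 138 → ae 8a.

ae8a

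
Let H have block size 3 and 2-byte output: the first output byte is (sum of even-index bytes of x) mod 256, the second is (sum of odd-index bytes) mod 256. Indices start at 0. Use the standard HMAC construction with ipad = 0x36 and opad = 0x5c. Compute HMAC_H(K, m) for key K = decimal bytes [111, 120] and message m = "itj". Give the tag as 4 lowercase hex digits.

b027

Key decimal bytes [111, 120] = 6f 78 is 2 bytes ≤ B = 3; zero-pad to 3 bytes: K' = 6f 78 00.
K' ⊕ ipad = 59 4e 36.  K' ⊕ opad = 33 24 5c.
Inner input = (K'⊕ipad) ∥ m = 59 4e 36 ∥ 69 74 6a.
Inner hash: even-index sum = 259 mod 256 = 3; odd-index sum = 289 mod 256 = 33 → 03 21.
Outer input = (K'⊕opad) ∥ inner = 33 24 5c ∥ 03 21.
Outer hash (tag): even-index sum = 176 mod 256 = 176; odd-index sum = 39 mod 256 = 39 → b0 27.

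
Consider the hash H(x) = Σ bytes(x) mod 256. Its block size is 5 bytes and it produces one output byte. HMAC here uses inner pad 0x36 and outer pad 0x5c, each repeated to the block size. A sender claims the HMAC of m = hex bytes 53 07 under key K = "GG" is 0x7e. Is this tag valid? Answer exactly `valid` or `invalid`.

Key "GG" = 47 47 is 2 bytes ≤ B = 5; zero-pad to 5 bytes: K' = 47 47 00 00 00.
K' ⊕ ipad = 71 71 36 36 36; K' ⊕ opad = 1b 1b 5c 5c 5c.
Inner hash: sum = 113+113+54+54+54+83+7 = 478; mod 256 = 222 → de.
Outer hash (recomputed tag): sum = 27+27+92+92+92+222 = 552; mod 256 = 40 → 28.
Recomputed tag = 28; claimed = 7e → mismatch.

invalid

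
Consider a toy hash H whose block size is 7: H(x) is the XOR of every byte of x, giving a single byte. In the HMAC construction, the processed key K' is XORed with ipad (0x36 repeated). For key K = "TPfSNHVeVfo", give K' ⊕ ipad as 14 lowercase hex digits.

6d363636363636

Key "TPfSNHVeVfo" = 54 50 66 53 4e 48 56 65 56 66 6f is 11 bytes > B = 7, so hash it first: H(key) = 5b, then zero-pad to 7 bytes: K' = 5b 00 00 00 00 00 00.
XOR each byte with 0x36: 5b⊕36=6d, 00⊕36=36, 00⊕36=36, 00⊕36=36, 00⊕36=36, 00⊕36=36, 00⊕36=36.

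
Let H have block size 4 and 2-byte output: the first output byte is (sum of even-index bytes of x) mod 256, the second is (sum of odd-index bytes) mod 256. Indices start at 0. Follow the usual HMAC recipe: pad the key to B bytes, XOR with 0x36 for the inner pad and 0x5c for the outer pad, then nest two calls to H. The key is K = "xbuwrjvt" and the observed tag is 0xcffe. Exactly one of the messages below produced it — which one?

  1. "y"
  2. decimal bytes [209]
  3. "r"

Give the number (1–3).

2

Key "xbuwrjvt" = 78 62 75 77 72 6a 76 74 is 8 bytes > B = 4, so hash it first: H(key) = d5 b7, then zero-pad to 4 bytes: K' = d5 b7 00 00.
K' ⊕ ipad = e3 81 36 36; K' ⊕ opad = 89 eb 5c 5c.
m1: inner = H(e3 81 36 36 79) = 92 b7; tag = H(89 eb 5c 5c 92 b7) = 77fe
m2: inner = H(e3 81 36 36 d1) = ea b7; tag = H(89 eb 5c 5c ea b7) = cffe ← matches
m3: inner = H(e3 81 36 36 72) = 8b b7; tag = H(89 eb 5c 5c 8b b7) = 70fe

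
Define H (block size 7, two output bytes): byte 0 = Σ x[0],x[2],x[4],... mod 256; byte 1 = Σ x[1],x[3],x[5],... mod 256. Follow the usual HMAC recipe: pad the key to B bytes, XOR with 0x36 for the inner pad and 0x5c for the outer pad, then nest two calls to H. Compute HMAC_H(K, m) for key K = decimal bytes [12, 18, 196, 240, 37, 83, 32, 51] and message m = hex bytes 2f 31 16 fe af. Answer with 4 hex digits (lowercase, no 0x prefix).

Key decimal bytes [12, 18, 196, 240, 37, 83, 32, 51] = 0c 12 c4 f0 25 53 20 33 is 8 bytes > B = 7, so hash it first: H(key) = 15 88, then zero-pad to 7 bytes: K' = 15 88 00 00 00 00 00.
K' ⊕ ipad = 23 be 36 36 36 36 36.  K' ⊕ opad = 49 d4 5c 5c 5c 5c 5c.
Inner input = (K'⊕ipad) ∥ m = 23 be 36 36 36 36 36 ∥ 2f 31 16 fe af.
Inner hash: even-index sum = 500 mod 256 = 244; odd-index sum = 542 mod 256 = 30 → f4 1e.
Outer input = (K'⊕opad) ∥ inner = 49 d4 5c 5c 5c 5c 5c ∥ f4 1e.
Outer hash (tag): even-index sum = 379 mod 256 = 123; odd-index sum = 640 mod 256 = 128 → 7b 80.

7b80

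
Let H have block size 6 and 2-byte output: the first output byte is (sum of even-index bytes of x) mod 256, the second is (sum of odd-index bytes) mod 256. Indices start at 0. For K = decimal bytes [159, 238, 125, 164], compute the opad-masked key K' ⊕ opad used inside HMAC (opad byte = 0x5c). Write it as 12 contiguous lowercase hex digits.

c3b221f85c5c

Key decimal bytes [159, 238, 125, 164] = 9f ee 7d a4 is 4 bytes ≤ B = 6; zero-pad to 6 bytes: K' = 9f ee 7d a4 00 00.
XOR each byte with 0x5c: 9f⊕5c=c3, ee⊕5c=b2, 7d⊕5c=21, a4⊕5c=f8, 00⊕5c=5c, 00⊕5c=5c.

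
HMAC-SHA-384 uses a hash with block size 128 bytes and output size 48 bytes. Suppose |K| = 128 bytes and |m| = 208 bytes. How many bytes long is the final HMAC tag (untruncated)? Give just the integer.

The tag is one SHA-384 digest: 48 bytes.

48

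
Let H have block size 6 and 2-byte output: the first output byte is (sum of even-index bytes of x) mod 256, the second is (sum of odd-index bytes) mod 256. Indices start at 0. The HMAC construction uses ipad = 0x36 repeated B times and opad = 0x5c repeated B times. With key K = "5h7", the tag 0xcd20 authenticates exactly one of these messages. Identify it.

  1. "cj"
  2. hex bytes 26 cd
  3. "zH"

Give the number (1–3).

1

Key "5h7" = 35 68 37 is 3 bytes ≤ B = 6; zero-pad to 6 bytes: K' = 35 68 37 00 00 00.
K' ⊕ ipad = 03 5e 01 36 36 36; K' ⊕ opad = 69 34 6b 5c 5c 5c.
m1: inner = H(03 5e 01 36 36 36 63 6a) = 9d 34; tag = H(69 34 6b 5c 5c 5c 9d 34) = cd20 ← matches
m2: inner = H(03 5e 01 36 36 36 26 cd) = 60 97; tag = H(69 34 6b 5c 5c 5c 60 97) = 9083
m3: inner = H(03 5e 01 36 36 36 7a 48) = b4 12; tag = H(69 34 6b 5c 5c 5c b4 12) = e4fe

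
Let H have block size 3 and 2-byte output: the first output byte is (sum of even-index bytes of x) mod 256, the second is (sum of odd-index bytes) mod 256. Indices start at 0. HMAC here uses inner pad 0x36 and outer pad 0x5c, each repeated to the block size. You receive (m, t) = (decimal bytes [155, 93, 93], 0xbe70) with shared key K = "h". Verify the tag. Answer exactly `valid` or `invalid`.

Key "h" = 68 is 1 byte ≤ B = 3; zero-pad to 3 bytes: K' = 68 00 00.
K' ⊕ ipad = 5e 36 36; K' ⊕ opad = 34 5c 5c.
Inner hash: even-index sum = 241 mod 256 = 241; odd-index sum = 302 mod 256 = 46 → f1 2e.
Outer hash (recomputed tag): even-index sum = 190 mod 256 = 190; odd-index sum = 333 mod 256 = 77 → be 4d.
Recomputed tag = be4d; claimed = be70 → mismatch.

invalid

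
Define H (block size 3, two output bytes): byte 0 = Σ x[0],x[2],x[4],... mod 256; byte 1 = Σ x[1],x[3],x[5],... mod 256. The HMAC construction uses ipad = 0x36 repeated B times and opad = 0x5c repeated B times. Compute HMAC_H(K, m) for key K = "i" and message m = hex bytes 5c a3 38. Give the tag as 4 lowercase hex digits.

Key "i" = 69 is 1 byte ≤ B = 3; zero-pad to 3 bytes: K' = 69 00 00.
K' ⊕ ipad = 5f 36 36.  K' ⊕ opad = 35 5c 5c.
Inner input = (K'⊕ipad) ∥ m = 5f 36 36 ∥ 5c a3 38.
Inner hash: even-index sum = 312 mod 256 = 56; odd-index sum = 202 mod 256 = 202 → 38 ca.
Outer input = (K'⊕opad) ∥ inner = 35 5c 5c ∥ 38 ca.
Outer hash (tag): even-index sum = 347 mod 256 = 91; odd-index sum = 148 mod 256 = 148 → 5b 94.

5b94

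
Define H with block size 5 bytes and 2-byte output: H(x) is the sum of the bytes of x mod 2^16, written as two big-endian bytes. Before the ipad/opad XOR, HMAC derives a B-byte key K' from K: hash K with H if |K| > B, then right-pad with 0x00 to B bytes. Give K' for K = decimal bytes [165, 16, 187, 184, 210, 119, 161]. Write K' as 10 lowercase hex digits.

0412000000

|K| = 7 > B = 5, so first hash the key.
H(K): sum = 165+16+187+184+210+119+161 = 1042 → 04 12.
Zero-pad H(K) = 04 12 to 5 bytes: K' = 04 12 00 00 00.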